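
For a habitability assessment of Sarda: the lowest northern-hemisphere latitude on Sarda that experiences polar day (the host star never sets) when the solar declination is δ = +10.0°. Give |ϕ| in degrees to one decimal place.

Polar day requires cos h₀ = −tan ϕ tan δ ≤ −1, i.e. tan ϕ tan δ ≥ 1.
The boundary is |tan ϕ| · |tan δ| = 1, so |ϕ| = 90° − |δ| = 90° − 10.0° = 80.0° in the northern hemisphere.

|ϕ| = 80.0°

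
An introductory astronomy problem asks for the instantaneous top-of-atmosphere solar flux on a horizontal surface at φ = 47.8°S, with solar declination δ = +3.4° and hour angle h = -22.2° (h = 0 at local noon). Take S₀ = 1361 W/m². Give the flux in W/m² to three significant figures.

785 W/m²

cos θ_z = sin φ sin δ + cos φ cos δ cos h = -0.043934 + 0.620832 = 0.576898.
Flux = S₀ · cos θ_z = 1361 × 0.576898 = 785.2 W/m².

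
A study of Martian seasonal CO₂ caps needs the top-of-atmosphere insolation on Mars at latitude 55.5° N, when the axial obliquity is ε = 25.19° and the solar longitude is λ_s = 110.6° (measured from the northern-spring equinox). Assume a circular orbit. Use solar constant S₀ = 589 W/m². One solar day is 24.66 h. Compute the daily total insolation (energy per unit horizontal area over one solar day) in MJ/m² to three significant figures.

Solar declination: sin δ = sin ε · sin λ_s = sin 25.19° × sin 110.6° = 0.39841, so δ = +23.479°.
cos H₀ = −tan(+55.5°) tan(+23.479°) = -0.6320, H₀ = 2.2549 rad.
Bracket: H₀ sin φ sin δ + cos φ cos δ sin H₀ = 2.2549×0.82413×0.39841 + 0.56641×0.91721×0.77496 = 0.740378 + 0.402605 = 1.142983.
Q̄ = (S₀/π) × [bracket] = (589/π) × 1.142983 = 214.29 W/m².
Daily total = Q̄ × 24.66 h × 3600 s/h = 214.29 × 24.66 × 3600 / 10⁶ = 19.02 MJ/m².

19.0 MJ/m²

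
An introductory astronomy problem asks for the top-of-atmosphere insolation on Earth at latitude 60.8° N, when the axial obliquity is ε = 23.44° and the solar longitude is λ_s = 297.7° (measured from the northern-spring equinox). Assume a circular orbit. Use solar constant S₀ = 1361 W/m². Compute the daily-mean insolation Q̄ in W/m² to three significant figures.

Q̄ ≈ 35.4 W/m²

Solar declination: sin δ = sin ε · sin λ_s = sin 23.44° × sin 297.7° = -0.35220, so δ = -20.622°.
cos H₀ = −tan(+60.8°) tan(-20.622°) = 0.6733, H₀ = 0.8321 rad.
Bracket: H₀ sin φ sin δ + cos φ cos δ sin H₀ = 0.8321×0.87292×-0.35220 + 0.48786×0.93592×0.73934 = -0.255823 + 0.337581 = 0.081758.
Q̄ = (S₀/π) × [bracket] = (1361/π) × 0.081758 = 35.42 W/m².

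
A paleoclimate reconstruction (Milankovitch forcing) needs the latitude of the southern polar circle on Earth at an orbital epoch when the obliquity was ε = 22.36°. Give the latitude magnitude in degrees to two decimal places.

The polar circle is the lowest latitude that experiences at least one full rotation of continuous darkness at the northern-summer solstice; it lies at |ϕ| = 90° − ε = 90° − 22.36° = 67.64°.

67.64°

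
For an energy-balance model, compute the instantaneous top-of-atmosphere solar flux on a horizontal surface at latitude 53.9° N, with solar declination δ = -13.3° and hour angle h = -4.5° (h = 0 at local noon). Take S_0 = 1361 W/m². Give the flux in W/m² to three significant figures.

525 W/m²

cos θ_z = sin ϕ sin δ + cos ϕ cos δ cos h = -0.185878 + 0.571626 = 0.385748.
Flux = S_0 · cos θ_z = 1361 × 0.385748 = 525.0 W/m².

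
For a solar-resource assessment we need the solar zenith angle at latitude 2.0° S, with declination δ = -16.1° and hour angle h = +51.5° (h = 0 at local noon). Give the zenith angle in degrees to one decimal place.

cos θ_z = sin ϕ sin δ + cos ϕ cos δ cos h = 0.009678 + 0.597735 = 0.607413.
θ_z = arccos(0.607413) = 52.6°.

θ_z = 52.6°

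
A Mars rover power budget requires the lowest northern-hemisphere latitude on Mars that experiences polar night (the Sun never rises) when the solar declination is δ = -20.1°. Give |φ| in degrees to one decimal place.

|φ| = 69.9°

Polar night requires cos H₀ = −tan φ tan δ ≥ 1, i.e. tan φ tan δ ≤ −1.
The boundary is |tan φ| · |tan δ| = 1, so |φ| = 90° − |δ| = 90° − 20.1° = 69.9° in the northern hemisphere.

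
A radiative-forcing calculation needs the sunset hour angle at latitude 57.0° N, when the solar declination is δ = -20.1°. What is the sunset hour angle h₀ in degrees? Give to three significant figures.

h₀ = 55.7°

cos h₀ = −tan ϕ · tan δ = −tan(+57.0°) × tan(-20.100°) = 0.5635, so h₀ = 0.9722 rad = 55.70°.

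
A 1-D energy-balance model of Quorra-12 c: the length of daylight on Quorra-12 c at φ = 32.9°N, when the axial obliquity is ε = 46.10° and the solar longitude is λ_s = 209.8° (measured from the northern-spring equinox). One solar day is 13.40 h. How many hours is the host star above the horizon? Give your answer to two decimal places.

Solar declination: sin δ = sin ε · sin λ_s = sin 46.10° × sin 209.8° = -0.35810, so δ = -20.983°.
cos H₀ = −tan φ · tan δ = −tan(+32.9°) × tan(-20.983°) = 0.2481, so H₀ = 1.3201 rad = 75.63°.
Daylight = 2H₀/(2π) × 13.40 h = (1.3201/π) × 13.40 = 5.63 h.

5.63 h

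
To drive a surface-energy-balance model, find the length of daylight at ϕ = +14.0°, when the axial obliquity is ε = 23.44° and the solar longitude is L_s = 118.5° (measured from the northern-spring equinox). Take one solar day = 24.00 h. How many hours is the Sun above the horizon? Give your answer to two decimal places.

Solar declination: sin δ = sin ε · sin L_s = sin 23.44° × sin 118.5° = 0.34958, so δ = +20.462°.
cos h₀ = −tan ϕ · tan δ = −tan(+14.0°) × tan(+20.462°) = -0.0930, so h₀ = 1.6640 rad = 95.34°.
Daylight = 2h₀/(2π) × 24.00 h = (1.6640/π) × 24.00 = 12.71 h.

12.71 h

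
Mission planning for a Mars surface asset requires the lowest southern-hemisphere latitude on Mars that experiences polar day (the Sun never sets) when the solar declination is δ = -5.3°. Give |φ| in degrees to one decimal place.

Polar day requires cos H₀ = −tan φ tan δ ≤ −1, i.e. tan φ tan δ ≥ 1.
The boundary is |tan φ| · |tan δ| = 1, so |φ| = 90° − |δ| = 90° − 5.3° = 84.7° in the southern hemisphere.

|φ| = 84.7°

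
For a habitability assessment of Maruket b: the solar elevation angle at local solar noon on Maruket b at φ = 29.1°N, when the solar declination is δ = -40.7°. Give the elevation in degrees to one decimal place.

20.2°

At local noon the hour angle is zero, so the zenith angle equals |φ − δ| = |+29.1° − (-40.700°)| = 69.800°.
Elevation = 90° − 69.800° = 20.2°.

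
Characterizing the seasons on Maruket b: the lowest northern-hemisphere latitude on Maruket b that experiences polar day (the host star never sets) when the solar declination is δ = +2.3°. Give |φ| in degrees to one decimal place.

Polar day requires cos H₀ = −tan φ tan δ ≤ −1, i.e. tan φ tan δ ≥ 1.
The boundary is |tan φ| · |tan δ| = 1, so |φ| = 90° − |δ| = 90° − 2.3° = 87.7° in the northern hemisphere.

|φ| = 87.7°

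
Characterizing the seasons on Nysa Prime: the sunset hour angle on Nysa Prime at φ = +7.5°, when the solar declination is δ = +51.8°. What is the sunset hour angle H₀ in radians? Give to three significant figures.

H₀ = 1.74 rad

cos H₀ = −tan φ · tan δ = −tan(+7.5°) × tan(+51.800°) = -0.1673, so H₀ = 1.7389 rad = 99.63°.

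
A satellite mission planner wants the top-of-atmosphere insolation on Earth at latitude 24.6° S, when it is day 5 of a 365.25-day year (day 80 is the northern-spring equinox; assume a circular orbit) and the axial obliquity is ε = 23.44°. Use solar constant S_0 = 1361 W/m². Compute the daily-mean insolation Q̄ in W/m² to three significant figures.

Q̄ ≈ 479 W/m²

Solar longitude: L_s = 360° × (5 − 80)/365.25 = -73.922°, i.e. -73.922° + 360° = 286.078°.
sin δ = sin 23.44° × sin 286.078° = -0.38223, so δ = -22.472°.
cos h₀ = −tan(-24.6°) tan(-22.472°) = -0.1894, h₀ = 1.7613 rad.
Bracket: h₀ sin ϕ sin δ + cos ϕ cos δ sin h₀ = 1.7613×-0.41628×-0.38223 + 0.90924×0.92407×0.98190 = 0.280249 + 0.824994 = 1.105243.
Q̄ = (S_0/π) × [bracket] = (1361/π) × 1.105243 = 478.8 W/m².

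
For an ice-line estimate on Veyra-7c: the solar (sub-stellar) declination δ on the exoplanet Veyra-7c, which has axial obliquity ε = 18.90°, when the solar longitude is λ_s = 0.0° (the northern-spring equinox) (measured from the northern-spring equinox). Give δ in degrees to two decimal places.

δ = +0.00°

sin δ = sin ε · sin λ_s = sin 18.90° × sin 0.0° = 0.000000.
δ = arcsin(0.000000) = +0.00°.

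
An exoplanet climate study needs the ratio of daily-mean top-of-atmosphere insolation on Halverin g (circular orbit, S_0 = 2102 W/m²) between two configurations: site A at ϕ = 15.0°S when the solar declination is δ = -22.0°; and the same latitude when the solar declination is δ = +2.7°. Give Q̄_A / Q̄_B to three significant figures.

— Configuration A (ϕ=-15.0°):
cos h₀ = −tan(-15.0°) tan(-22.000°) = -0.1083, h₀ = 1.6793 rad.
Bracket: h₀ sin ϕ sin δ + cos ϕ cos δ sin h₀ = 1.6793×-0.25882×-0.37461 + 0.96593×0.92718×0.99412 = 0.162819 + 0.890325 = 1.053144.
Q̄ = (S_0/π) × [bracket] = (2102/π) × 1.053144 = 704.65 W/m².
— Configuration B (ϕ=-15.0°):
cos h₀ = −tan(-15.0°) tan(+2.700°) = 0.0126, h₀ = 1.5582 rad.
Bracket: h₀ sin ϕ sin δ + cos ϕ cos δ sin h₀ = 1.5582×-0.25882×0.04711 + 0.96593×0.99889×0.99992 = -0.018999 + 0.964781 = 0.945782.
Q̄ = (S_0/π) × [bracket] = (2102/π) × 0.945782 = 632.81 W/m².
Ratio Q̄_A / Q̄_B = 704.65 / 632.81 = 1.114.

Q̄_A / Q̄_B ≈ 1.11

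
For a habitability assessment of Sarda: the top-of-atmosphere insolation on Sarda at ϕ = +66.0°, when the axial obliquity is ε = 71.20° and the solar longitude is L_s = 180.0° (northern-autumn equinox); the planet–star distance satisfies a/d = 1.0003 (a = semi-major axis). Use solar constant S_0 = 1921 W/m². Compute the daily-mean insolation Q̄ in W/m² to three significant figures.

Q̄ ≈ 249 W/m²

Solar declination: sin δ = sin ε · sin L_s = sin 71.20° × sin 180.0° = 0.00000, so δ = +0.000°.
cos h₀ = −tan(+66.0°) tan(+0.000°) = -0.0000, h₀ = 1.5708 rad.
Bracket: h₀ sin ϕ sin δ + cos ϕ cos δ sin h₀ = 1.5708×0.91355×0.00000 + 0.40674×1.00000×1.00000 = 0.000000 + 0.406740 = 0.406740.
Inverse-square distance factor (a/d)² = 1.0003² = 1.000600.
Q̄ = (S_0/π) × 1.000600 × [bracket] = (1921/π) × 1.000600 × 0.406740 = 248.9 W/m².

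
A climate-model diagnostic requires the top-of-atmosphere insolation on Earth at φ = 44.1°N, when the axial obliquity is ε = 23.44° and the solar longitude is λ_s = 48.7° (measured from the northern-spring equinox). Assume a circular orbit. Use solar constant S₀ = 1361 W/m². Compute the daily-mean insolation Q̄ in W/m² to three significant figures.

Q̄ ≈ 452 W/m²

Solar declination: sin δ = sin ε · sin λ_s = sin 23.44° × sin 48.7° = 0.29884, so δ = +17.388°.
cos H₀ = −tan(+44.1°) tan(+17.388°) = -0.3035, H₀ = 1.8791 rad.
Bracket: H₀ sin φ sin δ + cos φ cos δ sin H₀ = 1.8791×0.69591×0.29884 + 0.71813×0.95430×0.95284 = 0.390788 + 0.652992 = 1.043780.
Q̄ = (S₀/π) × [bracket] = (1361/π) × 1.043780 = 452.2 W/m².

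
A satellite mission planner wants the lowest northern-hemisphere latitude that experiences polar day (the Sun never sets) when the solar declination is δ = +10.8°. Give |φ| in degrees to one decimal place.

Polar day requires cos H₀ = −tan φ tan δ ≤ −1, i.e. tan φ tan δ ≥ 1.
The boundary is |tan φ| · |tan δ| = 1, so |φ| = 90° − |δ| = 90° − 10.8° = 79.2° in the northern hemisphere.

|φ| = 79.2°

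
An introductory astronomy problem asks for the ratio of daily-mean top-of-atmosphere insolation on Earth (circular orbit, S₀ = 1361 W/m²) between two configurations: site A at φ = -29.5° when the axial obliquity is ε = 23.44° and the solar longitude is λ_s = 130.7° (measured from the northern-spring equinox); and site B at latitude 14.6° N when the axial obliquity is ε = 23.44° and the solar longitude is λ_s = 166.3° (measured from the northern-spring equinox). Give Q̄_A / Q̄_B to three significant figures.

Q̄_A / Q̄_B ≈ 0.609

— Configuration A (φ=-29.5°):
Solar declination: sin δ = sin ε · sin λ_s = sin 23.44° × sin 130.7° = 0.30158, so δ = +17.552°.
cos H₀ = −tan(-29.5°) tan(+17.552°) = 0.1790, H₀ = 1.3909 rad.
Bracket: H₀ sin φ sin δ + cos φ cos δ sin H₀ = 1.3909×-0.49242×0.30158 + 0.87036×0.95344×0.98386 = -0.206554 + 0.816442 = 0.609888.
Q̄ = (S₀/π) × [bracket] = (1361/π) × 0.609888 = 264.22 W/m².
— Configuration B (φ=+14.6°):
Solar declination: sin δ = sin ε · sin λ_s = sin 23.44° × sin 166.3° = 0.09421, so δ = +5.406°.
cos H₀ = −tan(+14.6°) tan(+5.406°) = -0.0246, H₀ = 1.5954 rad.
Bracket: H₀ sin φ sin δ + cos φ cos δ sin H₀ = 1.5954×0.25207×0.09421 + 0.96771×0.99555×0.99970 = 0.037887 + 0.963115 = 1.001002.
Q̄ = (S₀/π) × [bracket] = (1361/π) × 1.001002 = 433.65 W/m².
Ratio Q̄_A / Q̄_B = 264.22 / 433.65 = 0.6093.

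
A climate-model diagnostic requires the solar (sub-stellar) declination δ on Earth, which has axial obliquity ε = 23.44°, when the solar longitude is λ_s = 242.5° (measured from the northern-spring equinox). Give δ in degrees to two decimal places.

δ = -20.66°

sin δ = sin ε · sin λ_s = sin 23.44° × sin 242.5° = -0.352843.
δ = arcsin(-0.352843) = -20.66°.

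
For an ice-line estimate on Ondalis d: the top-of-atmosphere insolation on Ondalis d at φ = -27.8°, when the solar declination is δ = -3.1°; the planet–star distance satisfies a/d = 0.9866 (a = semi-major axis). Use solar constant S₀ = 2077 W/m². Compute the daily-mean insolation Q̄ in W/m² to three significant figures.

cos H₀ = −tan(-27.8°) tan(-3.100°) = -0.0286, H₀ = 1.5994 rad.
Bracket: H₀ sin φ sin δ + cos φ cos δ sin H₀ = 1.5994×-0.46639×-0.05408 + 0.88458×0.99854×0.99959 = 0.040341 + 0.882926 = 0.923267.
Inverse-square distance factor (a/d)² = 0.9866² = 0.973380.
Q̄ = (S₀/π) × 0.973380 × [bracket] = (2077/π) × 0.973380 × 0.923267 = 594.2 W/m².

Q̄ ≈ 594 W/m²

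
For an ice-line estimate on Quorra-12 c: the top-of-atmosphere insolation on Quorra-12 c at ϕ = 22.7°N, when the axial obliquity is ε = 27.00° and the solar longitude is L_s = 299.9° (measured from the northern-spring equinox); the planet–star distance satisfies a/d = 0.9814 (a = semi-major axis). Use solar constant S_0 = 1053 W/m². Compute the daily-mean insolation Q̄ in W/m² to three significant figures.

Solar declination: sin δ = sin ε · sin L_s = sin 27.00° × sin 299.9° = -0.39356, so δ = -23.176°.
cos h₀ = −tan(+22.7°) tan(-23.176°) = 0.1791, h₀ = 1.3907 rad.
Bracket: h₀ sin ϕ sin δ + cos ϕ cos δ sin h₀ = 1.3907×0.38591×-0.39356 + 0.92254×0.91930×0.98383 = -0.211218 + 0.834377 = 0.623159.
Inverse-square distance factor (a/d)² = 0.9814² = 0.963146.
Q̄ = (S_0/π) × 0.963146 × [bracket] = (1053/π) × 0.963146 × 0.623159 = 201.2 W/m².

Q̄ ≈ 201 W/m²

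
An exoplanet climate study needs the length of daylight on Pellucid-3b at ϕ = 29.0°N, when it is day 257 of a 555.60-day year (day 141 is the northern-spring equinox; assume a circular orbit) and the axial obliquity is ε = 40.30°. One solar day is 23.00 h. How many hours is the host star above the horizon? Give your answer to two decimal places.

14.87 h

Solar longitude: L_s = 360° × (257 − 141)/555.60 = 75.162°.
sin δ = sin 40.30° × sin 75.162° = 0.62522, so δ = +38.698°.
cos h₀ = −tan ϕ · tan δ = −tan(+29.0°) × tan(+38.698°) = -0.4441, so h₀ = 2.0309 rad = 116.36°.
Daylight = 2h₀/(2π) × 23.00 h = (2.0309/π) × 23.00 = 14.87 h.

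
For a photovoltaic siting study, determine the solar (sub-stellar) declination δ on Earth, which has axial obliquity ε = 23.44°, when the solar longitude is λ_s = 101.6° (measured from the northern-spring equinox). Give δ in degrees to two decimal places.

sin δ = sin ε · sin λ_s = sin 23.44° × sin 101.6° = 0.389664.
δ = arcsin(0.389664) = +22.93°.

δ = +22.93°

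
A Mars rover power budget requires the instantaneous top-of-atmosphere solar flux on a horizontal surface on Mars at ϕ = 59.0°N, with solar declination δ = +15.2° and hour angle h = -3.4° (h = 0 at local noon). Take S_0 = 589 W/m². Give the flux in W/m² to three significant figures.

425 W/m²

cos θ_z = sin ϕ sin δ + cos ϕ cos δ cos h = 0.224740 + 0.496145 = 0.720885.
Flux = S_0 · cos θ_z = 589 × 0.720885 = 424.6 W/m².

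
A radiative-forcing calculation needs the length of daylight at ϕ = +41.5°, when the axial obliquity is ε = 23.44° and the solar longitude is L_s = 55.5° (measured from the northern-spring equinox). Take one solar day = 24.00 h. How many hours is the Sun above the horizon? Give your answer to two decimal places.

14.38 h

Solar declination: sin δ = sin ε · sin L_s = sin 23.44° × sin 55.5° = 0.32783, so δ = +19.137°.
cos h₀ = −tan ϕ · tan δ = −tan(+41.5°) × tan(+19.137°) = -0.3070, so h₀ = 1.8828 rad = 107.88°.
Daylight = 2h₀/(2π) × 24.00 h = (1.8828/π) × 24.00 = 14.38 h.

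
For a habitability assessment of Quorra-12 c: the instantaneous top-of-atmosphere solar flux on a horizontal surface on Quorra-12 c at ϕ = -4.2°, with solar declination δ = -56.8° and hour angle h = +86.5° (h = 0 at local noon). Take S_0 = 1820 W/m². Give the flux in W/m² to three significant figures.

cos θ_z = sin ϕ sin δ + cos ϕ cos δ cos h = 0.061283 + 0.033338 = 0.094621.
Flux = S_0 · cos θ_z = 1820 × 0.094621 = 172.2 W/m².

172 W/m²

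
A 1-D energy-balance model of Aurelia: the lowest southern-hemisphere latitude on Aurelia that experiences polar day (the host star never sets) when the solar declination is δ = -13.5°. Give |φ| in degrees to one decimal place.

|φ| = 76.5°

Polar day requires cos H₀ = −tan φ tan δ ≤ −1, i.e. tan φ tan δ ≥ 1.
The boundary is |tan φ| · |tan δ| = 1, so |φ| = 90° − |δ| = 90° − 13.5° = 76.5° in the southern hemisphere.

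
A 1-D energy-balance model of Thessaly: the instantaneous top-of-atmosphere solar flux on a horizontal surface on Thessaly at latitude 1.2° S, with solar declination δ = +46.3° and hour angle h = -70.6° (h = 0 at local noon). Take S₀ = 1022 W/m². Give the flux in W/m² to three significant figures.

219 W/m²

cos θ_z = sin φ sin δ + cos φ cos δ cos h = -0.015141 + 0.229434 = 0.214293.
Flux = S₀ · cos θ_z = 1022 × 0.214293 = 219.0 W/m².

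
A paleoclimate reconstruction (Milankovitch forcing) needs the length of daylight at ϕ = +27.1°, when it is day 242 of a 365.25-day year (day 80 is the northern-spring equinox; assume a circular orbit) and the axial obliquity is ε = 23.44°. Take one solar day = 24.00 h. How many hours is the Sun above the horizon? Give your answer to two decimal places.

12.55 h

Solar longitude: L_s = 360° × (242 − 80)/365.25 = 159.671°.
sin δ = sin 23.44° × sin 159.671° = 0.13819, so δ = +7.943°.
cos h₀ = −tan ϕ · tan δ = −tan(+27.1°) × tan(+7.943°) = -0.0714, so h₀ = 1.6423 rad = 94.09°.
Daylight = 2h₀/(2π) × 24.00 h = (1.6423/π) × 24.00 = 12.55 h.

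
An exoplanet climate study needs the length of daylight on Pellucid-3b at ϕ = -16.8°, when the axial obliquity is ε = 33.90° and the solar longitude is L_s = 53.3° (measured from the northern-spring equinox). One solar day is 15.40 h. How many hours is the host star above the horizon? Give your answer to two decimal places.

6.96 h

Solar declination: sin δ = sin ε · sin L_s = sin 33.90° × sin 53.3° = 0.44719, so δ = +26.563°.
cos h₀ = −tan ϕ · tan δ = −tan(-16.8°) × tan(+26.563°) = 0.1509, so h₀ = 1.4193 rad = 81.32°.
Daylight = 2h₀/(2π) × 15.40 h = (1.4193/π) × 15.40 = 6.96 h.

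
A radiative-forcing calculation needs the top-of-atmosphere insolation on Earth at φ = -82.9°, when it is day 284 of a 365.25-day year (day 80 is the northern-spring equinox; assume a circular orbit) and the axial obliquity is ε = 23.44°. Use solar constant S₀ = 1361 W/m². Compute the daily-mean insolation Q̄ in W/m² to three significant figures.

Solar longitude: λ_s = 360° × (284 − 80)/365.25 = 201.068°.
sin δ = sin 23.44° × sin 201.068° = -0.14299, so δ = -8.221°.
cos H₀ = −tan(-82.9°) tan(-8.221°) = -1.1599 ≤ −1 ⇒ polar day, H₀ = π.
Bracket: H₀ sin φ sin δ + cos φ cos δ sin H₀ = 3.1416×-0.99233×-0.14299 + 0.12360×0.98972×0.00000 = 0.445772 + 0.000000 = 0.445772.
Q̄ = (S₀/π) × [bracket] = (1361/π) × 0.445772 = 193.1 W/m².

Q̄ ≈ 193 W/m²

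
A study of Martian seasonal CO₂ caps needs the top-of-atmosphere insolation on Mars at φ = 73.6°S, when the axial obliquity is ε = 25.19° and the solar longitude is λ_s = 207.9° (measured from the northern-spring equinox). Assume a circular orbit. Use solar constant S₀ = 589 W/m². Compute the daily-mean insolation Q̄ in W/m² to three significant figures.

Solar declination: sin δ = sin ε · sin λ_s = sin 25.19° × sin 207.9° = -0.19916, so δ = -11.488°.
cos H₀ = −tan(-73.6°) tan(-11.488°) = -0.6905, H₀ = 2.3330 rad.
Bracket: H₀ sin φ sin δ + cos φ cos δ sin H₀ = 2.3330×-0.95931×-0.19916 + 0.28234×0.97997×0.72331 = 0.445734 + 0.200129 = 0.645863.
Q̄ = (S₀/π) × [bracket] = (589/π) × 0.645863 = 121.1 W/m².

Q̄ ≈ 121 W/m²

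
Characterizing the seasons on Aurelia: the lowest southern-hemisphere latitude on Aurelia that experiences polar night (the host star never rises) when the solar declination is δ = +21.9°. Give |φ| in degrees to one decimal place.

Polar night requires cos H₀ = −tan φ tan δ ≥ 1, i.e. tan φ tan δ ≤ −1.
The boundary is |tan φ| · |tan δ| = 1, so |φ| = 90° − |δ| = 90° − 21.9° = 68.1° in the southern hemisphere.

|φ| = 68.1°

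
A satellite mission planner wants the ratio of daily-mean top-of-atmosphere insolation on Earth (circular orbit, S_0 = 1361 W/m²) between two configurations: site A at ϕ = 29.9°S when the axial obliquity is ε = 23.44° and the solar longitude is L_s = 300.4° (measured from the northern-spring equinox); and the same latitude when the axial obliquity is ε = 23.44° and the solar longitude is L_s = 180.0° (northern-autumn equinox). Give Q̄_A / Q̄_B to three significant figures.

Q̄_A / Q̄_B ≈ 1.27

— Configuration A (ϕ=-29.9°):
Solar declination: sin δ = sin ε · sin L_s = sin 23.44° × sin 300.4° = -0.34310, so δ = -20.066°.
cos h₀ = −tan(-29.9°) tan(-20.066°) = -0.2100, h₀ = 1.7824 rad.
Bracket: h₀ sin ϕ sin δ + cos ϕ cos δ sin h₀ = 1.7824×-0.49849×-0.34310 + 0.86690×0.93930×0.97769 = 0.304847 + 0.796113 = 1.100960.
Q̄ = (S_0/π) × [bracket] = (1361/π) × 1.100960 = 476.96 W/m².
— Configuration B (ϕ=-29.9°):
Solar declination: sin δ = sin ε · sin L_s = sin 23.44° × sin 180.0° = 0.00000, so δ = +0.000°.
cos h₀ = −tan(-29.9°) tan(+0.000°) = 0.0000, h₀ = 1.5708 rad.
Bracket: h₀ sin ϕ sin δ + cos ϕ cos δ sin h₀ = 1.5708×-0.49849×0.00000 + 0.86690×1.00000×1.00000 = -0.000000 + 0.866900 = 0.866900.
Q̄ = (S_0/π) × [bracket] = (1361/π) × 0.866900 = 375.56 W/m².
Ratio Q̄_A / Q̄_B = 476.96 / 375.56 = 1.270.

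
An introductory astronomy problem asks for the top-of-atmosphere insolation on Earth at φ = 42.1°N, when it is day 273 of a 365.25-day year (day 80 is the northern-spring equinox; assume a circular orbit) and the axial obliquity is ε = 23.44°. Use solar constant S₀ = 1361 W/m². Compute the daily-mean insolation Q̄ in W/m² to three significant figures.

Q̄ ≈ 289 W/m²

Solar longitude: λ_s = 360° × (273 − 80)/365.25 = 190.226°.
sin δ = sin 23.44° × sin 190.226° = -0.07062, so δ = -4.050°.
cos H₀ = −tan(+42.1°) tan(-4.050°) = 0.0640, H₀ = 1.5068 rad.
Bracket: H₀ sin φ sin δ + cos φ cos δ sin H₀ = 1.5068×0.67043×-0.07062 + 0.74198×0.99750×0.99795 = -0.071341 + 0.738608 = 0.667267.
Q̄ = (S₀/π) × [bracket] = (1361/π) × 0.667267 = 289.1 W/m².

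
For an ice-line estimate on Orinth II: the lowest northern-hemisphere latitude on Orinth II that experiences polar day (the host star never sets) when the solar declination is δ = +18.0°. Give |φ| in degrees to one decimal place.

|φ| = 72.0°

Polar day requires cos H₀ = −tan φ tan δ ≤ −1, i.e. tan φ tan δ ≥ 1.
The boundary is |tan φ| · |tan δ| = 1, so |φ| = 90° − |δ| = 90° − 18.0° = 72.0° in the northern hemisphere.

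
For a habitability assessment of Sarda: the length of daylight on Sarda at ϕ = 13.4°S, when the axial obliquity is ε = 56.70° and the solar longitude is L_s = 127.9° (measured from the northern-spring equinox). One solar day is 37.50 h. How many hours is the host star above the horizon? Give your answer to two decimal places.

16.24 h

Solar declination: sin δ = sin ε · sin L_s = sin 56.70° × sin 127.9° = 0.65952, so δ = +41.263°.
cos h₀ = −tan ϕ · tan δ = −tan(-13.4°) × tan(+41.263°) = 0.2090, so h₀ = 1.3602 rad = 77.93°.
Daylight = 2h₀/(2π) × 37.50 h = (1.3602/π) × 37.50 = 16.24 h.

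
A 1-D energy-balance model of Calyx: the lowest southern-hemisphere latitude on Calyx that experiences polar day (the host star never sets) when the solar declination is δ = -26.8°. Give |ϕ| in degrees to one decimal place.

|ϕ| = 63.2°

Polar day requires cos h₀ = −tan ϕ tan δ ≤ −1, i.e. tan ϕ tan δ ≥ 1.
The boundary is |tan ϕ| · |tan δ| = 1, so |ϕ| = 90° − |δ| = 90° − 26.8° = 63.2° in the southern hemisphere.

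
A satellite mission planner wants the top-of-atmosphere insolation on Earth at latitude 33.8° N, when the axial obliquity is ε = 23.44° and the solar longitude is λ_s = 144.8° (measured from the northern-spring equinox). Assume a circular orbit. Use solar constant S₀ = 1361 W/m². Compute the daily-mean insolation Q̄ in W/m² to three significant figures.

Solar declination: sin δ = sin ε · sin λ_s = sin 23.44° × sin 144.8° = 0.22930, so δ = +13.256°.
cos H₀ = −tan(+33.8°) tan(+13.256°) = -0.1577, H₀ = 1.7292 rad.
Bracket: H₀ sin φ sin δ + cos φ cos δ sin H₀ = 1.7292×0.55630×0.22930 + 0.83098×0.97336×0.98749 = 0.220576 + 0.798724 = 1.019300.
Q̄ = (S₀/π) × [bracket] = (1361/π) × 1.019300 = 441.6 W/m².

Q̄ ≈ 442 W/m²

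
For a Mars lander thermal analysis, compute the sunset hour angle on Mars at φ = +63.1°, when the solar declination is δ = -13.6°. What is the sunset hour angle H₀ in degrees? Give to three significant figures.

H₀ = 61.5°

cos H₀ = −tan φ · tan δ = −tan(+63.1°) × tan(-13.600°) = 0.4769, so H₀ = 1.0737 rad = 61.52°.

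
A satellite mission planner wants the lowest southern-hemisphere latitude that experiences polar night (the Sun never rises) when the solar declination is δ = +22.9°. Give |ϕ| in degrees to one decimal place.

|ϕ| = 67.1°

Polar night requires cos h₀ = −tan ϕ tan δ ≥ 1, i.e. tan ϕ tan δ ≤ −1.
The boundary is |tan ϕ| · |tan δ| = 1, so |ϕ| = 90° − |δ| = 90° − 22.9° = 67.1° in the southern hemisphere.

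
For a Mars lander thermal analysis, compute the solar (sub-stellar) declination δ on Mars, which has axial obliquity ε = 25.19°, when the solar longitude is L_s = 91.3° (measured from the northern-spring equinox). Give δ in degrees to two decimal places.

sin δ = sin ε · sin L_s = sin 25.19° × sin 91.3° = 0.425512.
δ = arcsin(0.425512) = +25.18°.

δ = +25.18°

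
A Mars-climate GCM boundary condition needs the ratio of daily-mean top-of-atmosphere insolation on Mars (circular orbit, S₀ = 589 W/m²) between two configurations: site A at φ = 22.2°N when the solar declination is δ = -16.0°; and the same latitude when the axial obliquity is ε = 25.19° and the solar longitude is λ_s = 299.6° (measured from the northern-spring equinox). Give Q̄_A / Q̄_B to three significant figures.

Q̄_A / Q̄_B ≈ 1.12

— Configuration A (φ=+22.2°):
cos H₀ = −tan(+22.2°) tan(-16.000°) = 0.1170, H₀ = 1.4535 rad.
Bracket: H₀ sin φ sin δ + cos φ cos δ sin H₀ = 1.4535×0.37784×-0.27564 + 0.92587×0.96126×0.99313 = -0.151379 + 0.883887 = 0.732508.
Q̄ = (S₀/π) × [bracket] = (589/π) × 0.732508 = 137.33 W/m².
— Configuration B (φ=+22.2°):
Solar declination: sin δ = sin ε · sin λ_s = sin 25.19° × sin 299.6° = -0.37008, so δ = -21.720°.
cos H₀ = −tan(+22.2°) tan(-21.720°) = 0.1626, H₀ = 1.4075 rad.
Bracket: H₀ sin φ sin δ + cos φ cos δ sin H₀ = 1.4075×0.37784×-0.37008 + 0.92587×0.92900×0.98670 = -0.196812 + 0.848693 = 0.651881.
Q̄ = (S₀/π) × [bracket] = (589/π) × 0.651881 = 122.22 W/m².
Ratio Q̄_A / Q̄_B = 137.33 / 122.22 = 1.124.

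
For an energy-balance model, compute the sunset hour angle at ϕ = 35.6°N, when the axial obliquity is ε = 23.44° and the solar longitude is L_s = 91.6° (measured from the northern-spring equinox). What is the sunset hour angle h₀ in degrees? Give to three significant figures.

Solar declination: sin δ = sin ε · sin L_s = sin 23.44° × sin 91.6° = 0.39763, so δ = +23.430°.
cos h₀ = −tan ϕ · tan δ = −tan(+35.6°) × tan(+23.430°) = -0.3103, so h₀ = 1.8863 rad = 108.07°.

h₀ = 108°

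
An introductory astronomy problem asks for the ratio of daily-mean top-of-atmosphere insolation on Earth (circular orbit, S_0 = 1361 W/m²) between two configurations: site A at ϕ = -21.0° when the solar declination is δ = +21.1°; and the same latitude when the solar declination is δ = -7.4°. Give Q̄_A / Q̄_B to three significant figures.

Q̄_A / Q̄_B ≈ 0.678

— Configuration A (ϕ=-21.0°):
cos h₀ = −tan(-21.0°) tan(+21.100°) = 0.1481, h₀ = 1.4221 rad.
Bracket: h₀ sin ϕ sin δ + cos ϕ cos δ sin h₀ = 1.4221×-0.35837×0.36000 + 0.93358×0.93295×0.98897 = -0.183470 + 0.861377 = 0.677907.
Q̄ = (S_0/π) × [bracket] = (1361/π) × 0.677907 = 293.68 W/m².
— Configuration B (ϕ=-21.0°):
cos h₀ = −tan(-21.0°) tan(-7.400°) = -0.0499, h₀ = 1.6207 rad.
Bracket: h₀ sin ϕ sin δ + cos ϕ cos δ sin h₀ = 1.6207×-0.35837×-0.12880 + 0.93358×0.99167×0.99876 = 0.074808 + 0.924655 = 0.999463.
Q̄ = (S_0/π) × [bracket] = (1361/π) × 0.999463 = 432.99 W/m².
Ratio Q̄_A / Q̄_B = 293.68 / 432.99 = 0.6783.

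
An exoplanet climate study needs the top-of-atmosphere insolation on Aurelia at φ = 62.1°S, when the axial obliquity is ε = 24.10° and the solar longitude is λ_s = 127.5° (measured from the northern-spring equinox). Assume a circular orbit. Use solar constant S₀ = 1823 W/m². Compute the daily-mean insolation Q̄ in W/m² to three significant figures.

Q̄ ≈ 51.8 W/m²

Solar declination: sin δ = sin ε · sin λ_s = sin 24.10° × sin 127.5° = 0.32395, so δ = +18.902°.
cos H₀ = −tan(-62.1°) tan(+18.902°) = 0.6467, H₀ = 0.8675 rad.
Bracket: H₀ sin φ sin δ + cos φ cos δ sin H₀ = 0.8675×-0.88377×0.32395 + 0.46793×0.94607×0.76274 = -0.248363 + 0.337661 = 0.089298.
Q̄ = (S₀/π) × [bracket] = (1823/π) × 0.089298 = 51.82 W/m².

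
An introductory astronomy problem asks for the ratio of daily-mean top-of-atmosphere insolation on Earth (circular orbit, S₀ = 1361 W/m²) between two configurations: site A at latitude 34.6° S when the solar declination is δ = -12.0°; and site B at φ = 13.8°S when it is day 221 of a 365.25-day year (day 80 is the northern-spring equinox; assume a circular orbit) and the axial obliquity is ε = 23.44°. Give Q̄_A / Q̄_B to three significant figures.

— Configuration A (φ=-34.6°):
cos H₀ = −tan(-34.6°) tan(-12.000°) = -0.1466, H₀ = 1.7180 rad.
Bracket: H₀ sin φ sin δ + cos φ cos δ sin H₀ = 1.7180×-0.56784×-0.20791 + 0.82314×0.97815×0.98919 = 0.202826 + 0.796451 = 0.999277.
Q̄ = (S₀/π) × [bracket] = (1361/π) × 0.999277 = 432.91 W/m².
— Configuration B (φ=-13.8°):
Solar longitude: λ_s = 360° × (221 − 80)/365.25 = 138.973°.
sin δ = sin 23.44° × sin 138.973° = 0.26111, so δ = +15.136°.
cos H₀ = −tan(-13.8°) tan(+15.136°) = 0.0664, H₀ = 1.5043 rad.
Bracket: H₀ sin φ sin δ + cos φ cos δ sin H₀ = 1.5043×-0.23853×0.26111 + 0.97113×0.96531×0.99779 = -0.093692 + 0.935370 = 0.841678.
Q̄ = (S₀/π) × [bracket] = (1361/π) × 0.841678 = 364.63 W/m².
Ratio Q̄_A / Q̄_B = 432.91 / 364.63 = 1.187.

Q̄_A / Q̄_B ≈ 1.19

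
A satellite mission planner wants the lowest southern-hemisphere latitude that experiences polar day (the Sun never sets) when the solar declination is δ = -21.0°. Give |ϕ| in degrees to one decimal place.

|ϕ| = 69.0°

Polar day requires cos h₀ = −tan ϕ tan δ ≤ −1, i.e. tan ϕ tan δ ≥ 1.
The boundary is |tan ϕ| · |tan δ| = 1, so |ϕ| = 90° − |δ| = 90° − 21.0° = 69.0° in the southern hemisphere.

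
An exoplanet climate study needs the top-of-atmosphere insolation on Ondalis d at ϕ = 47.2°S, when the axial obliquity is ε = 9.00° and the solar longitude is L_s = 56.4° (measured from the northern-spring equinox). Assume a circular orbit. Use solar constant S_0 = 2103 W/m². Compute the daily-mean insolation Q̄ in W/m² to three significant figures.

Q̄ ≈ 355 W/m²

Solar declination: sin δ = sin ε · sin L_s = sin 9.00° × sin 56.4° = 0.13030, so δ = +7.487°.
cos h₀ = −tan(-47.2°) tan(+7.487°) = 0.1419, h₀ = 1.4284 rad.
Bracket: h₀ sin ϕ sin δ + cos ϕ cos δ sin h₀ = 1.4284×-0.73373×0.13030 + 0.67944×0.99147×0.98988 = -0.136562 + 0.666827 = 0.530265.
Q̄ = (S_0/π) × [bracket] = (2103/π) × 0.530265 = 355.0 W/m².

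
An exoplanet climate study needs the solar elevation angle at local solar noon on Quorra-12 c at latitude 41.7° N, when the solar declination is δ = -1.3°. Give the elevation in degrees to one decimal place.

47.0°

At local noon the hour angle is zero, so the zenith angle equals |φ − δ| = |+41.7° − (-1.300°)| = 43.000°.
Elevation = 90° − 43.000° = 47.0°.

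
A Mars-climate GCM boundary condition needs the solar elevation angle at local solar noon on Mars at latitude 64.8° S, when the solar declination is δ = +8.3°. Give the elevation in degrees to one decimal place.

At local noon the hour angle is zero, so the zenith angle equals |φ − δ| = |-64.8° − (+8.300°)| = 73.100°.
Elevation = 90° − 73.100° = 16.9°.

16.9°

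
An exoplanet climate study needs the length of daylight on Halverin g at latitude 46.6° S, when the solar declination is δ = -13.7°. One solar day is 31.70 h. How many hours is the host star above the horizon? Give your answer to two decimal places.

cos H₀ = −tan φ · tan δ = −tan(-46.6°) × tan(-13.700°) = -0.2578, so H₀ = 1.8315 rad = 104.94°.
Daylight = 2H₀/(2π) × 31.70 h = (1.8315/π) × 31.70 = 18.48 h.

18.48 h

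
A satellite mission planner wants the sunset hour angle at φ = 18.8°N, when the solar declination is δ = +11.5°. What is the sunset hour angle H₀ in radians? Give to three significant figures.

cos H₀ = −tan φ · tan δ = −tan(+18.8°) × tan(+11.500°) = -0.0693, so H₀ = 1.6401 rad = 93.97°.

H₀ = 1.64 rad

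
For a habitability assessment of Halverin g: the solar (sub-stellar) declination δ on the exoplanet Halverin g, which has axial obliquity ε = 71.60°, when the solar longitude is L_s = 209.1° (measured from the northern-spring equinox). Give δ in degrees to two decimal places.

δ = -27.48°

sin δ = sin ε · sin L_s = sin 71.60° × sin 209.1° = -0.461472.
δ = arcsin(-0.461472) = -27.48°.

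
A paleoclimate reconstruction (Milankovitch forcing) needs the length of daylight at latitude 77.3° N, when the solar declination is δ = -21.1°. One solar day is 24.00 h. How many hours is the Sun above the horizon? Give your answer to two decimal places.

0.00 h

cos h₀ = −tan ϕ · tan δ = 1.7122 ≥ 1, so the Sun never rises (polar night) and h₀ = 0.
Daylight = 2h₀/(2π) × 24.00 h = (0.0000/π) × 24.00 = 0.00 h.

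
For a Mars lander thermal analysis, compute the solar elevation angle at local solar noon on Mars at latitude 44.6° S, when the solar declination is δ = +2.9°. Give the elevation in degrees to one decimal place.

At local noon the hour angle is zero, so the zenith angle equals |φ − δ| = |-44.6° − (+2.900°)| = 47.500°.
Elevation = 90° − 47.500° = 42.5°.

42.5°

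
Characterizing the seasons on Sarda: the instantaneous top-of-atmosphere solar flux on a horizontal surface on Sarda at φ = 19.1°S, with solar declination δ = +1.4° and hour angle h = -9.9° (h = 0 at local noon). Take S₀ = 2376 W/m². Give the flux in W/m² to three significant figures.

2.19e+03 W/m²

cos θ_z = sin φ sin δ + cos φ cos δ cos h = -0.007995 + 0.930600 = 0.922605.
Flux = S₀ · cos θ_z = 2376 × 0.922605 = 2192 W/m².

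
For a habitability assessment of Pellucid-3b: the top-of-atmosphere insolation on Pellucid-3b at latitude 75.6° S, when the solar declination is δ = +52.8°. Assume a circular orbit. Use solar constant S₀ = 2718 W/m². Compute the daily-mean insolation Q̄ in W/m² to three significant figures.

cos H₀ = −tan(-75.6°) tan(+52.800°) = 5.1311 ≥ 1 ⇒ polar night, H₀ = 0 and Q̄ = 0.

Q̄ ≈ 0.00 W/m²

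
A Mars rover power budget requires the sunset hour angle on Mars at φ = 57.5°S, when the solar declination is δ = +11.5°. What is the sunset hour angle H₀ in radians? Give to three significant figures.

H₀ = 1.25 rad

cos H₀ = −tan φ · tan δ = −tan(-57.5°) × tan(+11.500°) = 0.3194, so H₀ = 1.2457 rad = 71.38°.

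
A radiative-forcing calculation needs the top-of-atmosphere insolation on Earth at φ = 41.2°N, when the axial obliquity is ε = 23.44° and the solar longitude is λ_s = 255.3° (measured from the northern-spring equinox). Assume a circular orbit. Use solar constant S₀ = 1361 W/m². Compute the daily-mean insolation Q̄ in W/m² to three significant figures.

Q̄ ≈ 149 W/m²

Solar declination: sin δ = sin ε · sin λ_s = sin 23.44° × sin 255.3° = -0.38477, so δ = -22.629°.
cos H₀ = −tan(+41.2°) tan(-22.629°) = 0.3649, H₀ = 1.1972 rad.
Bracket: H₀ sin φ sin δ + cos φ cos δ sin H₀ = 1.1972×0.65869×-0.38477 + 0.75241×0.92301×0.93103 = -0.303423 + 0.646584 = 0.343161.
Q̄ = (S₀/π) × [bracket] = (1361/π) × 0.343161 = 148.7 W/m².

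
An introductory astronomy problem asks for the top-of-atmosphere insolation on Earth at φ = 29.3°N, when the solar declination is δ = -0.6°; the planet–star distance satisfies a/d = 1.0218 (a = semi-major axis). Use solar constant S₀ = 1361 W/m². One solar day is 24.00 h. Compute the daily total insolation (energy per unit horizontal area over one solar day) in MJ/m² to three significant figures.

cos H₀ = −tan(+29.3°) tan(-0.600°) = 0.0059, H₀ = 1.5649 rad.
Bracket: H₀ sin φ sin δ + cos φ cos δ sin H₀ = 1.5649×0.48938×-0.01047 + 0.87207×0.99995×0.99998 = -0.008018 + 0.872009 = 0.863991.
Inverse-square distance factor (a/d)² = 1.0218² = 1.044075.
Q̄ = (S₀/π) × 1.044075 × [bracket] = (1361/π) × 1.044075 × 0.863991 = 390.80 W/m².
Daily total = Q̄ × 24.00 h × 3600 s/h = 390.80 × 24.00 × 3600 / 10⁶ = 33.77 MJ/m².

33.8 MJ/m²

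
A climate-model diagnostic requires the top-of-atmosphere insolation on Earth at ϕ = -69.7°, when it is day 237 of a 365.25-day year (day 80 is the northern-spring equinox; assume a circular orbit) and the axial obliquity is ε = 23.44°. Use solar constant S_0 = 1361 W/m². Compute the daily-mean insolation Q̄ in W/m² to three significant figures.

Q̄ ≈ 56.2 W/m²

Solar longitude: L_s = 360° × (237 − 80)/365.25 = 154.743°.
sin δ = sin 23.44° × sin 154.743° = 0.16973, so δ = +9.772°.
cos h₀ = −tan(-69.7°) tan(+9.772°) = 0.4656, h₀ = 1.0865 rad.
Bracket: h₀ sin ϕ sin δ + cos ϕ cos δ sin h₀ = 1.0865×-0.93789×0.16973 + 0.34694×0.98549×0.88500 = -0.172958 + 0.302587 = 0.129629.
Q̄ = (S_0/π) × [bracket] = (1361/π) × 0.129629 = 56.16 W/m².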